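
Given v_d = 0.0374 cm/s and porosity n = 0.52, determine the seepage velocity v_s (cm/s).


Result: 0.07192 cm/s

Derivation:
Using v_s = v_d / n
v_s = 0.0374 / 0.52
v_s = 0.07192 cm/s


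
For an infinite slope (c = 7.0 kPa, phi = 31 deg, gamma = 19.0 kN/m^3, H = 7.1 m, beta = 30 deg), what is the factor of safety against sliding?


Using Fs = c / (gamma*H*sin(beta)*cos(beta)) + tan(phi)/tan(beta)
Cohesion contribution = 7.0 / (19.0*7.1*sin(30)*cos(30))
Cohesion contribution = 0.119835
Friction contribution = tan(31)/tan(30) = 1.04072
Fs = 0.119835 + 1.04072
Fs = 1.161


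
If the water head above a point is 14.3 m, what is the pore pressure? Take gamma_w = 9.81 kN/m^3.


Using u = gamma_w * h_w
u = 9.81 * 14.3
u = 140.28 kPa


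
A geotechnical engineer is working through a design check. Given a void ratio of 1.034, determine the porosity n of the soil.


Using the relation n = e / (1 + e)
n = 1.034 / (1 + 1.034)
n = 1.034 / 2.034
n = 0.5084


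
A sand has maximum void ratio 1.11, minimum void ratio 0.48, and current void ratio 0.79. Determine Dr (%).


Result: 50.79 %

Derivation:
Using Dr = (e_max - e) / (e_max - e_min) * 100
e_max - e = 1.11 - 0.79 = 0.32
e_max - e_min = 1.11 - 0.48 = 0.63
Dr = 0.32 / 0.63 * 100
Dr = 50.79 %


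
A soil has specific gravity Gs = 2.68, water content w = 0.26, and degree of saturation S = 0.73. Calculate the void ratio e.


Using the relation e = Gs * w / S
e = 2.68 * 0.26 / 0.73
e = 0.9545


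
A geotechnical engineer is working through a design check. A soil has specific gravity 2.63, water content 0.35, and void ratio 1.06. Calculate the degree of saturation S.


Using S = Gs * w / e
S = 2.63 * 0.35 / 1.06
S = 0.8684


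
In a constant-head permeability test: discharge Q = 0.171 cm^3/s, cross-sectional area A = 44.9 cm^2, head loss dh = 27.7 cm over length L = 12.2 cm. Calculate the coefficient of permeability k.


Compute hydraulic gradient:
i = dh / L = 27.7 / 12.2 = 2.27049
Then apply Darcy's law:
k = Q / (A * i)
k = 0.171 / (44.9 * 2.27049)
k = 0.171 / 101.945
k = 0.001677 cm/s


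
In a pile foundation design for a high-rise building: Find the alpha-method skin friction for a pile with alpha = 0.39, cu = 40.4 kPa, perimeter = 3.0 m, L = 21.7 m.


Using Qs = alpha * cu * perimeter * L
Qs = 0.39 * 40.4 * 3.0 * 21.7
Qs = 1025.72 kN


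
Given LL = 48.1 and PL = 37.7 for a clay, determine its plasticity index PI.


Using PI = LL - PL
PI = 48.1 - 37.7
PI = 10.4


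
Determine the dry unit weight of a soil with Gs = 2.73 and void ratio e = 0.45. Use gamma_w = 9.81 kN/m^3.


Result: 18.47 kN/m^3

Derivation:
Using gamma_d = Gs * gamma_w / (1 + e)
gamma_d = 2.73 * 9.81 / (1 + 0.45)
gamma_d = 2.73 * 9.81 / 1.45
gamma_d = 18.47 kN/m^3


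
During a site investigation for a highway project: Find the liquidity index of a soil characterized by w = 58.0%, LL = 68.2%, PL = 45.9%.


First compute the plasticity index:
PI = LL - PL = 68.2 - 45.9 = 22.3
Then compute the liquidity index:
LI = (w - PL) / PI
LI = (58.0 - 45.9) / 22.3
LI = 0.543


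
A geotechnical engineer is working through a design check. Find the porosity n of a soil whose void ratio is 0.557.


Using the relation n = e / (1 + e)
n = 0.557 / (1 + 0.557)
n = 0.557 / 1.557
n = 0.3577


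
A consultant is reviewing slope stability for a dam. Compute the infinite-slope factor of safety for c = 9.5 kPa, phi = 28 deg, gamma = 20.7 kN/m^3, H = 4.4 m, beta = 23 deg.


Using Fs = c / (gamma*H*sin(beta)*cos(beta)) + tan(phi)/tan(beta)
Cohesion contribution = 9.5 / (20.7*4.4*sin(23)*cos(23))
Cohesion contribution = 0.289999
Friction contribution = tan(28)/tan(23) = 1.25263
Fs = 0.289999 + 1.25263
Fs = 1.543


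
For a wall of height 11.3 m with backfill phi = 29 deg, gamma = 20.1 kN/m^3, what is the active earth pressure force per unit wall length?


Compute active earth pressure coefficient:
Ka = tan^2(45 - phi/2) = tan^2(30.5) = 0.346974
Compute active force:
Pa = 0.5 * Ka * gamma * H^2
Pa = 0.5 * 0.346974 * 20.1 * 11.3^2
Pa = 445.27 kN/m


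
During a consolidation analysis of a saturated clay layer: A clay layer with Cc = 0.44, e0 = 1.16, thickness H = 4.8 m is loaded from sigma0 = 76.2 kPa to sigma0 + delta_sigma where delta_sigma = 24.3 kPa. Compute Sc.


Result: 0.1175 m

Derivation:
Using Sc = Cc * H / (1 + e0) * log10((sigma0 + delta_sigma) / sigma0)
Stress ratio = (76.2 + 24.3) / 76.2 = 1.3189
log10(1.3189) = 0.120211
Cc * H / (1 + e0) = 0.44 * 4.8 / (1 + 1.16) = 0.977778
Sc = 0.977778 * 0.120211
Sc = 0.1175 m


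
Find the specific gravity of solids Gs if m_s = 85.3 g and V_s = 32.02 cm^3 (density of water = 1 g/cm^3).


Using Gs = m_s / (V_s * rho_w)
Since rho_w = 1 g/cm^3:
Gs = 85.3 / 32.02
Gs = 2.664


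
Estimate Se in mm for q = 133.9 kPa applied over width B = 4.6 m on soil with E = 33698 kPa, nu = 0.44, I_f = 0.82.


Using Se = q * B * (1 - nu^2) * I_f / E
1 - nu^2 = 1 - 0.44^2 = 0.8064
Se = 133.9 * 4.6 * 0.8064 * 0.82 / 33698
Se = 0.012086 m
Convert to mm: Se = 0.012086 * 1000 = 12.086 mm


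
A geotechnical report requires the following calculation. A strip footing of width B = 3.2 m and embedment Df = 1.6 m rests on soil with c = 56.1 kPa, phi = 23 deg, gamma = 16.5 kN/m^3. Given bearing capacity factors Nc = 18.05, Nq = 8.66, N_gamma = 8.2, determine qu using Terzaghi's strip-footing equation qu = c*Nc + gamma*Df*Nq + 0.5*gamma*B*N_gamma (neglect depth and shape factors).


Compute qu = c*Nc + gamma*Df*Nq + 0.5*gamma*B*N_gamma
Term 1: 56.1 * 18.05 = 1012.605
Term 2: 16.5 * 1.6 * 8.66 = 228.624
Term 3: 0.5 * 16.5 * 3.2 * 8.2 = 216.48
qu = 1012.605 + 228.624 + 216.48
qu = 1457.71 kPa


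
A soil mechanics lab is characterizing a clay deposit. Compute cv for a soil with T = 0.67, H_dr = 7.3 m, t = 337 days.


Result: 0.10595 m^2/day

Derivation:
Using cv = T * H_dr^2 / t
H_dr^2 = 7.3^2 = 53.29
cv = 0.67 * 53.29 / 337
cv = 0.10595 m^2/day


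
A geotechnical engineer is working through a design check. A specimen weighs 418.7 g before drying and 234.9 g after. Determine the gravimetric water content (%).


Using w = (m_wet - m_dry) / m_dry * 100
m_wet - m_dry = 418.7 - 234.9 = 183.8 g
w = 183.8 / 234.9 * 100
w = 78.25 %


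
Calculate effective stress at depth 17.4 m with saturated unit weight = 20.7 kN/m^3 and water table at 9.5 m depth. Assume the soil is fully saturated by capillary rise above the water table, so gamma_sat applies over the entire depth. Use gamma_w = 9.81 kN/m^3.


Total stress = gamma_sat * depth
sigma = 20.7 * 17.4 = 360.18 kPa
Pore water pressure u = gamma_w * (depth - d_wt)
u = 9.81 * (17.4 - 9.5) = 77.499 kPa
Effective stress = sigma - u
sigma' = 360.18 - 77.499 = 282.68 kPa


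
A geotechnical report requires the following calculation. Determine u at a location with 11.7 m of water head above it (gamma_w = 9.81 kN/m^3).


Using u = gamma_w * h_w
u = 9.81 * 11.7
u = 114.78 kPa


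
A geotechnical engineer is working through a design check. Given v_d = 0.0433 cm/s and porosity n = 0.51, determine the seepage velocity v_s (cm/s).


Using v_s = v_d / n
v_s = 0.0433 / 0.51
v_s = 0.0849 cm/s


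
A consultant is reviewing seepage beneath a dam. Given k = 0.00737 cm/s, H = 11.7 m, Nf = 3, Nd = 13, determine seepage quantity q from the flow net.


Convert k to m/s for unit consistency with H:
k = 0.00737 cm/s = 0.00737 / 100 m/s = 7.37e-05 m/s
Using q = k * H * Nf / Nd
Nf / Nd = 3 / 13 = 0.2308
q = 7.37e-05 * 11.7 * 0.2308
q = 0.000199 m^3/s per m


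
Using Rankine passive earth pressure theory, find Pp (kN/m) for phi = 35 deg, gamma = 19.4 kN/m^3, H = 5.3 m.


Result: 1005.47 kN/m

Derivation:
Compute passive earth pressure coefficient:
Kp = tan^2(45 + phi/2) = tan^2(62.5) = 3.690172
Compute passive force:
Pp = 0.5 * Kp * gamma * H^2
Pp = 0.5 * 3.690172 * 19.4 * 5.3^2
Pp = 1005.47 kN/m


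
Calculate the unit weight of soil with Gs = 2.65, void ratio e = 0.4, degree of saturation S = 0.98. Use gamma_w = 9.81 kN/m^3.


Using gamma = gamma_w * (Gs + S*e) / (1 + e)
Numerator: Gs + S*e = 2.65 + 0.98*0.4 = 3.042
Denominator: 1 + e = 1 + 0.4 = 1.4
gamma = 9.81 * 3.042 / 1.4
gamma = 21.316 kN/m^3


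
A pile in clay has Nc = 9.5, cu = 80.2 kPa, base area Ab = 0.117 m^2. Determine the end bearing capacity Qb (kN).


Result: 89.14 kN

Derivation:
Using Qb = Nc * cu * Ab
Qb = 9.5 * 80.2 * 0.117
Qb = 89.14 kN


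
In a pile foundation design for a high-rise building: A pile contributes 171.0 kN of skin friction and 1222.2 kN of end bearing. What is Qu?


Result: 1393.2 kN

Derivation:
Using Qu = Qf + Qb
Qu = 171.0 + 1222.2
Qu = 1393.2 kN


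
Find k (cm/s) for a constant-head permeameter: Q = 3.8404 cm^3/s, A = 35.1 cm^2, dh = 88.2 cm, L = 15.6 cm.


Compute hydraulic gradient:
i = dh / L = 88.2 / 15.6 = 5.65385
Then apply Darcy's law:
k = Q / (A * i)
k = 3.8404 / (35.1 * 5.65385)
k = 3.8404 / 198.45
k = 0.019352 cm/s


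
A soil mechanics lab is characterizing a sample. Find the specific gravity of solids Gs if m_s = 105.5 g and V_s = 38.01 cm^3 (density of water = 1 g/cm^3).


Using Gs = m_s / (V_s * rho_w)
Since rho_w = 1 g/cm^3:
Gs = 105.5 / 38.01
Gs = 2.776


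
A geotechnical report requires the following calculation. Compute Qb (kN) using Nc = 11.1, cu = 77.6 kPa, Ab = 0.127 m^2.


Using Qb = Nc * cu * Ab
Qb = 11.1 * 77.6 * 0.127
Qb = 109.39 kN


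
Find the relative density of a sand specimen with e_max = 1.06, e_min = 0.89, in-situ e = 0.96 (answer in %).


Result: 58.82 %

Derivation:
Using Dr = (e_max - e) / (e_max - e_min) * 100
e_max - e = 1.06 - 0.96 = 0.1
e_max - e_min = 1.06 - 0.89 = 0.17
Dr = 0.1 / 0.17 * 100
Dr = 58.82 %


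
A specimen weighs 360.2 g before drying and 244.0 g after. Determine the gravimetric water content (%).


Using w = (m_wet - m_dry) / m_dry * 100
m_wet - m_dry = 360.2 - 244.0 = 116.2 g
w = 116.2 / 244.0 * 100
w = 47.62 %


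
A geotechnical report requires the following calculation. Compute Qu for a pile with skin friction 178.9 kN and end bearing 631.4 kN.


Using Qu = Qf + Qb
Qu = 178.9 + 631.4
Qu = 810.3 kN


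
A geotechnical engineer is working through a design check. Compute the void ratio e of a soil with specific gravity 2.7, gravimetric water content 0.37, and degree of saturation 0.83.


Using the relation e = Gs * w / S
e = 2.7 * 0.37 / 0.83
e = 1.2036


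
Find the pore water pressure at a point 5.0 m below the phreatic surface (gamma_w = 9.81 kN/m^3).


Using u = gamma_w * h_w
u = 9.81 * 5.0
u = 49.05 kPa


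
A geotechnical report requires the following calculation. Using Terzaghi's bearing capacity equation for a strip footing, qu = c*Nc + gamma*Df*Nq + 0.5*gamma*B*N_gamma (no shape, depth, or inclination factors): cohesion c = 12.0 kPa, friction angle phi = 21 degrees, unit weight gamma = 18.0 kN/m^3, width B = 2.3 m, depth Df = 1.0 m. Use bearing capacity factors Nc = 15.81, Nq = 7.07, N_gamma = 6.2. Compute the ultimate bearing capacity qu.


Result: 445.32 kPa

Derivation:
Compute qu = c*Nc + gamma*Df*Nq + 0.5*gamma*B*N_gamma
Term 1: 12.0 * 15.81 = 189.72
Term 2: 18.0 * 1.0 * 7.07 = 127.26
Term 3: 0.5 * 18.0 * 2.3 * 6.2 = 128.34
qu = 189.72 + 127.26 + 128.34
qu = 445.32 kPa


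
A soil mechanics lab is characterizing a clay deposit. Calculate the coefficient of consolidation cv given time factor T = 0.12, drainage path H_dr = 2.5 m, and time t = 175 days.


Using cv = T * H_dr^2 / t
H_dr^2 = 2.5^2 = 6.25
cv = 0.12 * 6.25 / 175
cv = 0.00429 m^2/day


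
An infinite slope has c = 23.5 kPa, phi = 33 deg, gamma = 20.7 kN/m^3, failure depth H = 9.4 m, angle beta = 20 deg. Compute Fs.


Result: 2.16

Derivation:
Using Fs = c / (gamma*H*sin(beta)*cos(beta)) + tan(phi)/tan(beta)
Cohesion contribution = 23.5 / (20.7*9.4*sin(20)*cos(20))
Cohesion contribution = 0.375779
Friction contribution = tan(33)/tan(20) = 1.78423
Fs = 0.375779 + 1.78423
Fs = 2.16


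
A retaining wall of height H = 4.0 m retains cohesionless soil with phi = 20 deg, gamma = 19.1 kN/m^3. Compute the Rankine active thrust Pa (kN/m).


Result: 74.92 kN/m

Derivation:
Compute active earth pressure coefficient:
Ka = tan^2(45 - phi/2) = tan^2(35.0) = 0.490291
Compute active force:
Pa = 0.5 * Ka * gamma * H^2
Pa = 0.5 * 0.490291 * 19.1 * 4.0^2
Pa = 74.92 kN/m


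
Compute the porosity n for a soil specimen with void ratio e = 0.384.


Using the relation n = e / (1 + e)
n = 0.384 / (1 + 0.384)
n = 0.384 / 1.384
n = 0.2775


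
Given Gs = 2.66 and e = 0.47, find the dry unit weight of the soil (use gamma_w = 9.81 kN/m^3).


Using gamma_d = Gs * gamma_w / (1 + e)
gamma_d = 2.66 * 9.81 / (1 + 0.47)
gamma_d = 2.66 * 9.81 / 1.47
gamma_d = 17.751 kN/m^3


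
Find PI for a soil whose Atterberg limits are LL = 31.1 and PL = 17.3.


Using PI = LL - PL
PI = 31.1 - 17.3
PI = 13.8


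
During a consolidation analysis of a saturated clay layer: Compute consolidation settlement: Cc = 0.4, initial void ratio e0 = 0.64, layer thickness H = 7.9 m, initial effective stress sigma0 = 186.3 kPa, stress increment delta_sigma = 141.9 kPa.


Using Sc = Cc * H / (1 + e0) * log10((sigma0 + delta_sigma) / sigma0)
Stress ratio = (186.3 + 141.9) / 186.3 = 1.76167
log10(1.76167) = 0.245926
Cc * H / (1 + e0) = 0.4 * 7.9 / (1 + 0.64) = 1.92683
Sc = 1.92683 * 0.245926
Sc = 0.4739 m


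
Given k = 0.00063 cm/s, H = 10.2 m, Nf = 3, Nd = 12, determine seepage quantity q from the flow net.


Convert k to m/s for unit consistency with H:
k = 0.00063 cm/s = 0.00063 / 100 m/s = 6.3e-06 m/s
Using q = k * H * Nf / Nd
Nf / Nd = 3 / 12 = 0.25
q = 6.3e-06 * 10.2 * 0.25
q = 1.606e-05 m^3/s per m


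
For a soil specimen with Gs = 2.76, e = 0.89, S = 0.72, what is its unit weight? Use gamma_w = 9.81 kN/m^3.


Using gamma = gamma_w * (Gs + S*e) / (1 + e)
Numerator: Gs + S*e = 2.76 + 0.72*0.89 = 3.4008
Denominator: 1 + e = 1 + 0.89 = 1.89
gamma = 9.81 * 3.4008 / 1.89
gamma = 17.652 kN/m^3


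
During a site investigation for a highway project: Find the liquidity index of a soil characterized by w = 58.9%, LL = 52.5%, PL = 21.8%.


First compute the plasticity index:
PI = LL - PL = 52.5 - 21.8 = 30.7
Then compute the liquidity index:
LI = (w - PL) / PI
LI = (58.9 - 21.8) / 30.7
LI = 1.208


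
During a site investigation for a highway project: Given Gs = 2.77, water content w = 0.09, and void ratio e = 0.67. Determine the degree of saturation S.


Result: 0.3721

Derivation:
Using S = Gs * w / e
S = 2.77 * 0.09 / 0.67
S = 0.3721


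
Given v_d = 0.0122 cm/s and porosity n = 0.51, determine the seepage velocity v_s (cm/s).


Using v_s = v_d / n
v_s = 0.0122 / 0.51
v_s = 0.02392 cm/s


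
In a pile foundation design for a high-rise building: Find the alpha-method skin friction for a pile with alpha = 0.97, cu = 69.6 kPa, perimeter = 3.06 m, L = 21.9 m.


Result: 4524.25 kN

Derivation:
Using Qs = alpha * cu * perimeter * L
Qs = 0.97 * 69.6 * 3.06 * 21.9
Qs = 4524.25 kN


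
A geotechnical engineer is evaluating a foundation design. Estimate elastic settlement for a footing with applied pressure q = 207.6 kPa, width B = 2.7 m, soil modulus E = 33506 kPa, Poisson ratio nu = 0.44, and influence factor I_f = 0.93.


Result: 12.546 mm

Derivation:
Using Se = q * B * (1 - nu^2) * I_f / E
1 - nu^2 = 1 - 0.44^2 = 0.8064
Se = 207.6 * 2.7 * 0.8064 * 0.93 / 33506
Se = 0.012546 m
Convert to mm: Se = 0.012546 * 1000 = 12.546 mm


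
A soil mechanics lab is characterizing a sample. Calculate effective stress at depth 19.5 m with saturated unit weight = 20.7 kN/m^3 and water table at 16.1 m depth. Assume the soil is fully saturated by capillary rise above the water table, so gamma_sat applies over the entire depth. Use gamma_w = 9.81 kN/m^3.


Total stress = gamma_sat * depth
sigma = 20.7 * 19.5 = 403.65 kPa
Pore water pressure u = gamma_w * (depth - d_wt)
u = 9.81 * (19.5 - 16.1) = 33.354 kPa
Effective stress = sigma - u
sigma' = 403.65 - 33.354 = 370.3 kPa


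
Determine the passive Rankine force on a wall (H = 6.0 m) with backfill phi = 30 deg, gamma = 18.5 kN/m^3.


Compute passive earth pressure coefficient:
Kp = tan^2(45 + phi/2) = tan^2(60.0) = 3
Compute passive force:
Pp = 0.5 * Kp * gamma * H^2
Pp = 0.5 * 3 * 18.5 * 6.0^2
Pp = 999.0 kN/m


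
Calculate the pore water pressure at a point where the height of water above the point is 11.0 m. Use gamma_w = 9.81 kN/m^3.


Using u = gamma_w * h_w
u = 9.81 * 11.0
u = 107.91 kPa


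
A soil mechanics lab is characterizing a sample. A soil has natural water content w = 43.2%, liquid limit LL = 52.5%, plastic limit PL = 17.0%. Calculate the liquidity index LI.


First compute the plasticity index:
PI = LL - PL = 52.5 - 17.0 = 35.5
Then compute the liquidity index:
LI = (w - PL) / PI
LI = (43.2 - 17.0) / 35.5
LI = 0.738


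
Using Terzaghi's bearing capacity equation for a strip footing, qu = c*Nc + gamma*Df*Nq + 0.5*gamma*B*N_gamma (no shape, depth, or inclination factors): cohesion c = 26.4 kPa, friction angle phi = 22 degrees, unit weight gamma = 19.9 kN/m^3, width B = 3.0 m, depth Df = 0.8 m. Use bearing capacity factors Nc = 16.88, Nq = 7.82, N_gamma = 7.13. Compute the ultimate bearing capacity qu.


Compute qu = c*Nc + gamma*Df*Nq + 0.5*gamma*B*N_gamma
Term 1: 26.4 * 16.88 = 445.632
Term 2: 19.9 * 0.8 * 7.82 = 124.4944
Term 3: 0.5 * 19.9 * 3.0 * 7.13 = 212.8305
qu = 445.632 + 124.4944 + 212.8305
qu = 782.96 kPa


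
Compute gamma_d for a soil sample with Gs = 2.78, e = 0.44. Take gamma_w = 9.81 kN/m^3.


Result: 18.939 kN/m^3

Derivation:
Using gamma_d = Gs * gamma_w / (1 + e)
gamma_d = 2.78 * 9.81 / (1 + 0.44)
gamma_d = 2.78 * 9.81 / 1.44
gamma_d = 18.939 kN/m^3


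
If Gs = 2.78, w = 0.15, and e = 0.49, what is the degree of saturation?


Using S = Gs * w / e
S = 2.78 * 0.15 / 0.49
S = 0.851


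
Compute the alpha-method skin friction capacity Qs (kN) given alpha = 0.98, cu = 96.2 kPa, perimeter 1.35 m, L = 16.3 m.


Result: 2074.54 kN

Derivation:
Using Qs = alpha * cu * perimeter * L
Qs = 0.98 * 96.2 * 1.35 * 16.3
Qs = 2074.54 kN


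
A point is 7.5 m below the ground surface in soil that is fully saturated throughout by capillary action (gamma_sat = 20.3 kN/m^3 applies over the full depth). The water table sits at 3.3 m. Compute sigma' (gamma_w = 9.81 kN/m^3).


Total stress = gamma_sat * depth
sigma = 20.3 * 7.5 = 152.25 kPa
Pore water pressure u = gamma_w * (depth - d_wt)
u = 9.81 * (7.5 - 3.3) = 41.202 kPa
Effective stress = sigma - u
sigma' = 152.25 - 41.202 = 111.05 kPa


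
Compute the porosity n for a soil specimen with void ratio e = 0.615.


Using the relation n = e / (1 + e)
n = 0.615 / (1 + 0.615)
n = 0.615 / 1.615
n = 0.3808


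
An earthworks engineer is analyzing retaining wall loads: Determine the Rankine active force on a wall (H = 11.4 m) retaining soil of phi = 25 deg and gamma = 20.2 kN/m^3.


Compute active earth pressure coefficient:
Ka = tan^2(45 - phi/2) = tan^2(32.5) = 0.405859
Compute active force:
Pa = 0.5 * Ka * gamma * H^2
Pa = 0.5 * 0.405859 * 20.2 * 11.4^2
Pa = 532.73 kN/m


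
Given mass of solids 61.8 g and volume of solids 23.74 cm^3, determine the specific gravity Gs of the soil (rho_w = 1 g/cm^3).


Result: 2.603

Derivation:
Using Gs = m_s / (V_s * rho_w)
Since rho_w = 1 g/cm^3:
Gs = 61.8 / 23.74
Gs = 2.603


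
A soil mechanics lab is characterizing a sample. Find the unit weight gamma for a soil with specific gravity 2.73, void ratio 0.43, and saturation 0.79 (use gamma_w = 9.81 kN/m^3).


Using gamma = gamma_w * (Gs + S*e) / (1 + e)
Numerator: Gs + S*e = 2.73 + 0.79*0.43 = 3.0697
Denominator: 1 + e = 1 + 0.43 = 1.43
gamma = 9.81 * 3.0697 / 1.43
gamma = 21.059 kN/m^3


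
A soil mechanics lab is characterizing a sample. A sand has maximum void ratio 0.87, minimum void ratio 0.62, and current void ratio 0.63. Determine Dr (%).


Using Dr = (e_max - e) / (e_max - e_min) * 100
e_max - e = 0.87 - 0.63 = 0.24
e_max - e_min = 0.87 - 0.62 = 0.25
Dr = 0.24 / 0.25 * 100
Dr = 96.0 %


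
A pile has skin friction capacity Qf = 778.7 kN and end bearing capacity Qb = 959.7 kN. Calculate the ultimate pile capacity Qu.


Using Qu = Qf + Qb
Qu = 778.7 + 959.7
Qu = 1738.4 kN


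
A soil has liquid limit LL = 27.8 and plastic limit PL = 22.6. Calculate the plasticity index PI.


Using PI = LL - PL
PI = 27.8 - 22.6
PI = 5.2


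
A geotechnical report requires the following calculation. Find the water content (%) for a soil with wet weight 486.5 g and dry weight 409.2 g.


Using w = (m_wet - m_dry) / m_dry * 100
m_wet - m_dry = 486.5 - 409.2 = 77.3 g
w = 77.3 / 409.2 * 100
w = 18.89 %


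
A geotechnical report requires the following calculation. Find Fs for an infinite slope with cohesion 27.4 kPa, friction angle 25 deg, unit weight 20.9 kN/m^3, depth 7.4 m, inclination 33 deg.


Using Fs = c / (gamma*H*sin(beta)*cos(beta)) + tan(phi)/tan(beta)
Cohesion contribution = 27.4 / (20.9*7.4*sin(33)*cos(33))
Cohesion contribution = 0.387858
Friction contribution = tan(25)/tan(33) = 0.718051
Fs = 0.387858 + 0.718051
Fs = 1.106


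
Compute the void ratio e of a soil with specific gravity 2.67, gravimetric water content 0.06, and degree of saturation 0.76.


Using the relation e = Gs * w / S
e = 2.67 * 0.06 / 0.76
e = 0.2108


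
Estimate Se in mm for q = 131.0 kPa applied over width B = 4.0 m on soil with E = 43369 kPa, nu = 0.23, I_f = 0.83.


Using Se = q * B * (1 - nu^2) * I_f / E
1 - nu^2 = 1 - 0.23^2 = 0.9471
Se = 131.0 * 4.0 * 0.9471 * 0.83 / 43369
Se = 0.009498 m
Convert to mm: Se = 0.009498 * 1000 = 9.498 mm


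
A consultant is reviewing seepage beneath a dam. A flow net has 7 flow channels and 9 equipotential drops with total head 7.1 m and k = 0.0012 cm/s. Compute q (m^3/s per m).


Convert k to m/s for unit consistency with H:
k = 0.0012 cm/s = 0.0012 / 100 m/s = 1.2e-05 m/s
Using q = k * H * Nf / Nd
Nf / Nd = 7 / 9 = 0.7778
q = 1.2e-05 * 7.1 * 0.7778
q = 6.627e-05 m^3/s per m


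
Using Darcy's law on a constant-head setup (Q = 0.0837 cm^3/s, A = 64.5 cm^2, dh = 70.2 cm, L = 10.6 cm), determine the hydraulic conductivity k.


Compute hydraulic gradient:
i = dh / L = 70.2 / 10.6 = 6.62264
Then apply Darcy's law:
k = Q / (A * i)
k = 0.0837 / (64.5 * 6.62264)
k = 0.0837 / 427.16
k = 0.000196 cm/s


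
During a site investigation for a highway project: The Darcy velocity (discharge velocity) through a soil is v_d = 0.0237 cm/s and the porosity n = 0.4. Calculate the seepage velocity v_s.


Using v_s = v_d / n
v_s = 0.0237 / 0.4
v_s = 0.05925 cm/s


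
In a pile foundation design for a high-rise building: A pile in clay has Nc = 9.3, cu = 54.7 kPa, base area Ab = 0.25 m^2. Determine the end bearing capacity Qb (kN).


Using Qb = Nc * cu * Ab
Qb = 9.3 * 54.7 * 0.25
Qb = 127.18 kN


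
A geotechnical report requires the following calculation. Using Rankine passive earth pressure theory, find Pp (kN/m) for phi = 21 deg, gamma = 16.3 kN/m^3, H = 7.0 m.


Compute passive earth pressure coefficient:
Kp = tan^2(45 + phi/2) = tan^2(55.5) = 2.117051
Compute passive force:
Pp = 0.5 * Kp * gamma * H^2
Pp = 0.5 * 2.117051 * 16.3 * 7.0^2
Pp = 845.44 kN/m


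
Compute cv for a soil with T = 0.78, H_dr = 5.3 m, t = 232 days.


Using cv = T * H_dr^2 / t
H_dr^2 = 5.3^2 = 28.09
cv = 0.78 * 28.09 / 232
cv = 0.09444 m^2/day


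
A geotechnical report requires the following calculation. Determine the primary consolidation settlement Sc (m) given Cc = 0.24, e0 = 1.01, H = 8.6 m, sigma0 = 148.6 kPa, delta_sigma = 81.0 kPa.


Using Sc = Cc * H / (1 + e0) * log10((sigma0 + delta_sigma) / sigma0)
Stress ratio = (148.6 + 81.0) / 148.6 = 1.54509
log10(1.54509) = 0.188953
Cc * H / (1 + e0) = 0.24 * 8.6 / (1 + 1.01) = 1.02687
Sc = 1.02687 * 0.188953
Sc = 0.194 m


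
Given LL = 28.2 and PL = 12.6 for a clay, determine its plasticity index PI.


Using PI = LL - PL
PI = 28.2 - 12.6
PI = 15.6


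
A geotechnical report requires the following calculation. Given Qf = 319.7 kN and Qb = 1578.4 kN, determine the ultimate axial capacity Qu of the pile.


Using Qu = Qf + Qb
Qu = 319.7 + 1578.4
Qu = 1898.1 kN


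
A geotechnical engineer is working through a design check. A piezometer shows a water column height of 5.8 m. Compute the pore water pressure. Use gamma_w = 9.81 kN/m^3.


Result: 56.9 kPa

Derivation:
Using u = gamma_w * h_w
u = 9.81 * 5.8
u = 56.9 kPa


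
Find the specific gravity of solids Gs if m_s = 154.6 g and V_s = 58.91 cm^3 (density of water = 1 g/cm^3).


Result: 2.624

Derivation:
Using Gs = m_s / (V_s * rho_w)
Since rho_w = 1 g/cm^3:
Gs = 154.6 / 58.91
Gs = 2.624


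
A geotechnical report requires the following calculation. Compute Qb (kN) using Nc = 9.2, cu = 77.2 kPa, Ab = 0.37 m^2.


Using Qb = Nc * cu * Ab
Qb = 9.2 * 77.2 * 0.37
Qb = 262.79 kN


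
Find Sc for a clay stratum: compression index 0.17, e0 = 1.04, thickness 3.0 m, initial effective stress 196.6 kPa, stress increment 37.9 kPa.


Using Sc = Cc * H / (1 + e0) * log10((sigma0 + delta_sigma) / sigma0)
Stress ratio = (196.6 + 37.9) / 196.6 = 1.19278
log10(1.19278) = 0.0765593
Cc * H / (1 + e0) = 0.17 * 3.0 / (1 + 1.04) = 0.25
Sc = 0.25 * 0.0765593
Sc = 0.0191 m


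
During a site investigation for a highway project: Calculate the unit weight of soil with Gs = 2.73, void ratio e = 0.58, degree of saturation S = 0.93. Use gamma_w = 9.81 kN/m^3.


Using gamma = gamma_w * (Gs + S*e) / (1 + e)
Numerator: Gs + S*e = 2.73 + 0.93*0.58 = 3.2694
Denominator: 1 + e = 1 + 0.58 = 1.58
gamma = 9.81 * 3.2694 / 1.58
gamma = 20.299 kN/m^3


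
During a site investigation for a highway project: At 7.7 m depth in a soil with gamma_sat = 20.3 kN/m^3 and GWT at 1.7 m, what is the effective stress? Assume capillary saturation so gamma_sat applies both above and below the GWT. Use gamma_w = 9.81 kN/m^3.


Total stress = gamma_sat * depth
sigma = 20.3 * 7.7 = 156.31 kPa
Pore water pressure u = gamma_w * (depth - d_wt)
u = 9.81 * (7.7 - 1.7) = 58.86 kPa
Effective stress = sigma - u
sigma' = 156.31 - 58.86 = 97.45 kPa


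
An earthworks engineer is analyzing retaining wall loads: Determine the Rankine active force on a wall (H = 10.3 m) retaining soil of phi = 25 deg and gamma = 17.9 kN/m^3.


Compute active earth pressure coefficient:
Ka = tan^2(45 - phi/2) = tan^2(32.5) = 0.405859
Compute active force:
Pa = 0.5 * Ka * gamma * H^2
Pa = 0.5 * 0.405859 * 17.9 * 10.3^2
Pa = 385.36 kN/m


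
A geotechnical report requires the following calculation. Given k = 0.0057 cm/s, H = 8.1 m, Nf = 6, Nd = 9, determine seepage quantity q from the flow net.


Convert k to m/s for unit consistency with H:
k = 0.0057 cm/s = 0.0057 / 100 m/s = 5.7e-05 m/s
Using q = k * H * Nf / Nd
Nf / Nd = 6 / 9 = 0.6667
q = 5.7e-05 * 8.1 * 0.6667
q = 0.0003078 m^3/s per m


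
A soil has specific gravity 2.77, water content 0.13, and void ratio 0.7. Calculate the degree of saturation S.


Result: 0.5144

Derivation:
Using S = Gs * w / e
S = 2.77 * 0.13 / 0.7
S = 0.5144


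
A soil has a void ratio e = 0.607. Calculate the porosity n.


Using the relation n = e / (1 + e)
n = 0.607 / (1 + 0.607)
n = 0.607 / 1.607
n = 0.3777


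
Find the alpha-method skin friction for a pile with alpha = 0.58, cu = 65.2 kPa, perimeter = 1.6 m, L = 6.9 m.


Using Qs = alpha * cu * perimeter * L
Qs = 0.58 * 65.2 * 1.6 * 6.9
Qs = 417.49 kN


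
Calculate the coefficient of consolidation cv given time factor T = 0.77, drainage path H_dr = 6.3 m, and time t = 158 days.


Using cv = T * H_dr^2 / t
H_dr^2 = 6.3^2 = 39.69
cv = 0.77 * 39.69 / 158
cv = 0.19343 m^2/day


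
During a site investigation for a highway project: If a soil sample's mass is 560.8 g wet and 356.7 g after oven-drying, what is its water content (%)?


Result: 57.22 %

Derivation:
Using w = (m_wet - m_dry) / m_dry * 100
m_wet - m_dry = 560.8 - 356.7 = 204.1 g
w = 204.1 / 356.7 * 100
w = 57.22 %


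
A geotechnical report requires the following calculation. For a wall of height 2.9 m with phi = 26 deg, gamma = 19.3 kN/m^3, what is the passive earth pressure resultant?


Compute passive earth pressure coefficient:
Kp = tan^2(45 + phi/2) = tan^2(58.0) = 2.561071
Compute passive force:
Pp = 0.5 * Kp * gamma * H^2
Pp = 0.5 * 2.561071 * 19.3 * 2.9^2
Pp = 207.85 kN/m


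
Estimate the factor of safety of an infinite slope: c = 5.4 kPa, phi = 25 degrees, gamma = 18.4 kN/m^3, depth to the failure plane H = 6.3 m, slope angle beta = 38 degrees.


Using Fs = c / (gamma*H*sin(beta)*cos(beta)) + tan(phi)/tan(beta)
Cohesion contribution = 5.4 / (18.4*6.3*sin(38)*cos(38))
Cohesion contribution = 0.0960199
Friction contribution = tan(25)/tan(38) = 0.596847
Fs = 0.0960199 + 0.596847
Fs = 0.693


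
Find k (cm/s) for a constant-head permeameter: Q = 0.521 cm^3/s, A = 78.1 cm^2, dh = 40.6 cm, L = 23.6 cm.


Compute hydraulic gradient:
i = dh / L = 40.6 / 23.6 = 1.72034
Then apply Darcy's law:
k = Q / (A * i)
k = 0.521 / (78.1 * 1.72034)
k = 0.521 / 134.358
k = 0.003878 cm/s


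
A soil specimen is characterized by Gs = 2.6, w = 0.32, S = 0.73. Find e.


Using the relation e = Gs * w / S
e = 2.6 * 0.32 / 0.73
e = 1.1397


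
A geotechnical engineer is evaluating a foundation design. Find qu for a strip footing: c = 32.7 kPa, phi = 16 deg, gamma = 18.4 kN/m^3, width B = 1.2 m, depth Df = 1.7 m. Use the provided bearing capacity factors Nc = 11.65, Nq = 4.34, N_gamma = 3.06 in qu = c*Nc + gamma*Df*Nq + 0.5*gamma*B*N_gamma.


Compute qu = c*Nc + gamma*Df*Nq + 0.5*gamma*B*N_gamma
Term 1: 32.7 * 11.65 = 380.955
Term 2: 18.4 * 1.7 * 4.34 = 135.7552
Term 3: 0.5 * 18.4 * 1.2 * 3.06 = 33.7824
qu = 380.955 + 135.7552 + 33.7824
qu = 550.49 kPa


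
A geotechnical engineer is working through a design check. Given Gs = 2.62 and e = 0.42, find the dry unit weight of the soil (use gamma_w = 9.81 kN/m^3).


Using gamma_d = Gs * gamma_w / (1 + e)
gamma_d = 2.62 * 9.81 / (1 + 0.42)
gamma_d = 2.62 * 9.81 / 1.42
gamma_d = 18.1 kN/m^3


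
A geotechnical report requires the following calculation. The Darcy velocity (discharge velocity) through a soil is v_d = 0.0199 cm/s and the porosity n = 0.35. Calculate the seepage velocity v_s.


Using v_s = v_d / n
v_s = 0.0199 / 0.35
v_s = 0.05686 cm/s


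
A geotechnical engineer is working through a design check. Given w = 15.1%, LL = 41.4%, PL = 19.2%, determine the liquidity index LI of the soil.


Result: -0.185

Derivation:
First compute the plasticity index:
PI = LL - PL = 41.4 - 19.2 = 22.2
Then compute the liquidity index:
LI = (w - PL) / PI
LI = (15.1 - 19.2) / 22.2
LI = -0.185


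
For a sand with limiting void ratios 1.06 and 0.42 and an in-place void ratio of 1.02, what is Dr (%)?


Result: 6.25 %

Derivation:
Using Dr = (e_max - e) / (e_max - e_min) * 100
e_max - e = 1.06 - 1.02 = 0.04
e_max - e_min = 1.06 - 0.42 = 0.64
Dr = 0.04 / 0.64 * 100
Dr = 6.25 %


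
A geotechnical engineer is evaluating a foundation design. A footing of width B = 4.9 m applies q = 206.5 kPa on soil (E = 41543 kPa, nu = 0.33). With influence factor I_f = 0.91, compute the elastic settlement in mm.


Using Se = q * B * (1 - nu^2) * I_f / E
1 - nu^2 = 1 - 0.33^2 = 0.8911
Se = 206.5 * 4.9 * 0.8911 * 0.91 / 41543
Se = 0.019751 m
Convert to mm: Se = 0.019751 * 1000 = 19.751 mm


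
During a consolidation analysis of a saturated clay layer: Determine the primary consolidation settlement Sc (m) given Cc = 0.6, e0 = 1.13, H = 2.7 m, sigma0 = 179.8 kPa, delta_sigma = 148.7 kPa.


Result: 0.1991 m

Derivation:
Using Sc = Cc * H / (1 + e0) * log10((sigma0 + delta_sigma) / sigma0)
Stress ratio = (179.8 + 148.7) / 179.8 = 1.82703
log10(1.82703) = 0.261746
Cc * H / (1 + e0) = 0.6 * 2.7 / (1 + 1.13) = 0.760563
Sc = 0.760563 * 0.261746
Sc = 0.1991 m


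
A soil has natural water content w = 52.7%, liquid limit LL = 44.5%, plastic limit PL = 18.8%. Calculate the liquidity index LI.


Result: 1.319

Derivation:
First compute the plasticity index:
PI = LL - PL = 44.5 - 18.8 = 25.7
Then compute the liquidity index:
LI = (w - PL) / PI
LI = (52.7 - 18.8) / 25.7
LI = 1.319


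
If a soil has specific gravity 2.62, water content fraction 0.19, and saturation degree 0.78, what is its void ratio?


Result: 0.6382

Derivation:
Using the relation e = Gs * w / S
e = 2.62 * 0.19 / 0.78
e = 0.6382


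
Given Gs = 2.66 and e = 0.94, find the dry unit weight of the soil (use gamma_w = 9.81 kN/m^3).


Using gamma_d = Gs * gamma_w / (1 + e)
gamma_d = 2.66 * 9.81 / (1 + 0.94)
gamma_d = 2.66 * 9.81 / 1.94
gamma_d = 13.451 kN/m^3


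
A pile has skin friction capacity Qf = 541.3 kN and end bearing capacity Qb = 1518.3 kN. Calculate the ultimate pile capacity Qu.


Result: 2059.6 kN

Derivation:
Using Qu = Qf + Qb
Qu = 541.3 + 1518.3
Qu = 2059.6 kN


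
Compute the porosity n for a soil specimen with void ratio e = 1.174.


Result: 0.54

Derivation:
Using the relation n = e / (1 + e)
n = 1.174 / (1 + 1.174)
n = 1.174 / 2.174
n = 0.54


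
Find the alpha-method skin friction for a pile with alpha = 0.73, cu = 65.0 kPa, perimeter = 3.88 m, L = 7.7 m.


Using Qs = alpha * cu * perimeter * L
Qs = 0.73 * 65.0 * 3.88 * 7.7
Qs = 1417.62 kN


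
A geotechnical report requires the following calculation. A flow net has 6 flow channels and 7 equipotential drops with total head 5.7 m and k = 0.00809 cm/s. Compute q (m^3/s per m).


Result: 0.0003953 m^3/s per m

Derivation:
Convert k to m/s for unit consistency with H:
k = 0.00809 cm/s = 0.00809 / 100 m/s = 8.09e-05 m/s
Using q = k * H * Nf / Nd
Nf / Nd = 6 / 7 = 0.8571
q = 8.09e-05 * 5.7 * 0.8571
q = 0.0003953 m^3/s per m


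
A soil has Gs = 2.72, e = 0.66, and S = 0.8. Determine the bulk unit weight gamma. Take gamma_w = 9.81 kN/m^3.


Using gamma = gamma_w * (Gs + S*e) / (1 + e)
Numerator: Gs + S*e = 2.72 + 0.8*0.66 = 3.248
Denominator: 1 + e = 1 + 0.66 = 1.66
gamma = 9.81 * 3.248 / 1.66
gamma = 19.195 kN/m^3


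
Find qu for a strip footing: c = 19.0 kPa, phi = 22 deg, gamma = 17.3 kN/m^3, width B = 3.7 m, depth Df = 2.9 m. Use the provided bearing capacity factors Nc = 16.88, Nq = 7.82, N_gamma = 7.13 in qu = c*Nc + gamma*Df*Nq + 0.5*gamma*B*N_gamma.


Compute qu = c*Nc + gamma*Df*Nq + 0.5*gamma*B*N_gamma
Term 1: 19.0 * 16.88 = 320.72
Term 2: 17.3 * 2.9 * 7.82 = 392.3294
Term 3: 0.5 * 17.3 * 3.7 * 7.13 = 228.19565
qu = 320.72 + 392.3294 + 228.19565
qu = 941.25 kPa


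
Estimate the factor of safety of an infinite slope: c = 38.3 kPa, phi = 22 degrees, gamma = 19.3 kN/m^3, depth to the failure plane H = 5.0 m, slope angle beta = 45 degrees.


Using Fs = c / (gamma*H*sin(beta)*cos(beta)) + tan(phi)/tan(beta)
Cohesion contribution = 38.3 / (19.3*5.0*sin(45)*cos(45))
Cohesion contribution = 0.793782
Friction contribution = tan(22)/tan(45) = 0.404026
Fs = 0.793782 + 0.404026
Fs = 1.198


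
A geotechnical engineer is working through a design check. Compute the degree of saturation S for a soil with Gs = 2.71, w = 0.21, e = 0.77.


Using S = Gs * w / e
S = 2.71 * 0.21 / 0.77
S = 0.7391


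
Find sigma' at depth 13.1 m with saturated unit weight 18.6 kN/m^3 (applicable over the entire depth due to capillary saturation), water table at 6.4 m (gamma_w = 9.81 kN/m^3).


Total stress = gamma_sat * depth
sigma = 18.6 * 13.1 = 243.66 kPa
Pore water pressure u = gamma_w * (depth - d_wt)
u = 9.81 * (13.1 - 6.4) = 65.727 kPa
Effective stress = sigma - u
sigma' = 243.66 - 65.727 = 177.93 kPa


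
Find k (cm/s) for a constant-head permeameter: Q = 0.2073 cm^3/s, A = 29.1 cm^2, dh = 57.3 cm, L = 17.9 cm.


Compute hydraulic gradient:
i = dh / L = 57.3 / 17.9 = 3.20112
Then apply Darcy's law:
k = Q / (A * i)
k = 0.2073 / (29.1 * 3.20112)
k = 0.2073 / 93.1525
k = 0.002225 cm/s


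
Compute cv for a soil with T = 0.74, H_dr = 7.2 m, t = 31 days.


Using cv = T * H_dr^2 / t
H_dr^2 = 7.2^2 = 51.84
cv = 0.74 * 51.84 / 31
cv = 1.23747 m^2/day


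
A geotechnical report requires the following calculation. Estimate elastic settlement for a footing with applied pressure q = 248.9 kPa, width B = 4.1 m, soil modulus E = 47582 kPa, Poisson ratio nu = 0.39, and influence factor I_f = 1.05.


Result: 19.094 mm

Derivation:
Using Se = q * B * (1 - nu^2) * I_f / E
1 - nu^2 = 1 - 0.39^2 = 0.8479
Se = 248.9 * 4.1 * 0.8479 * 1.05 / 47582
Se = 0.019094 m
Convert to mm: Se = 0.019094 * 1000 = 19.094 mm


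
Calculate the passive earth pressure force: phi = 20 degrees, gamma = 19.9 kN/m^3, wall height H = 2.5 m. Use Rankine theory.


Compute passive earth pressure coefficient:
Kp = tan^2(45 + phi/2) = tan^2(55.0) = 2.039607
Compute passive force:
Pp = 0.5 * Kp * gamma * H^2
Pp = 0.5 * 2.039607 * 19.9 * 2.5^2
Pp = 126.84 kN/m


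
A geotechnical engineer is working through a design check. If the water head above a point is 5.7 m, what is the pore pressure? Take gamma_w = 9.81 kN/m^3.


Using u = gamma_w * h_w
u = 9.81 * 5.7
u = 55.92 kPa


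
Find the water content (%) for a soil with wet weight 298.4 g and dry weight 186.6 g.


Using w = (m_wet - m_dry) / m_dry * 100
m_wet - m_dry = 298.4 - 186.6 = 111.8 g
w = 111.8 / 186.6 * 100
w = 59.91 %


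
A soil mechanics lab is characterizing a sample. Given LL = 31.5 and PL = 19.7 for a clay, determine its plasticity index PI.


Result: 11.8

Derivation:
Using PI = LL - PL
PI = 31.5 - 19.7
PI = 11.8


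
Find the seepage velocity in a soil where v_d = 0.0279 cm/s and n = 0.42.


Using v_s = v_d / n
v_s = 0.0279 / 0.42
v_s = 0.06643 cm/s


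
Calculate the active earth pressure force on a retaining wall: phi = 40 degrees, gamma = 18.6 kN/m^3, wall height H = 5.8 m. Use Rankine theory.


Compute active earth pressure coefficient:
Ka = tan^2(45 - phi/2) = tan^2(25.0) = 0.217443
Compute active force:
Pa = 0.5 * Ka * gamma * H^2
Pa = 0.5 * 0.217443 * 18.6 * 5.8^2
Pa = 68.03 kN/m


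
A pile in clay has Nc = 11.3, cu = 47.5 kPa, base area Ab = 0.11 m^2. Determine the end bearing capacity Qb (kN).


Using Qb = Nc * cu * Ab
Qb = 11.3 * 47.5 * 0.11
Qb = 59.04 kN


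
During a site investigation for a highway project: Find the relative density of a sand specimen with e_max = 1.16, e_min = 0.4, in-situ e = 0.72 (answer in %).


Using Dr = (e_max - e) / (e_max - e_min) * 100
e_max - e = 1.16 - 0.72 = 0.44
e_max - e_min = 1.16 - 0.4 = 0.76
Dr = 0.44 / 0.76 * 100
Dr = 57.89 %


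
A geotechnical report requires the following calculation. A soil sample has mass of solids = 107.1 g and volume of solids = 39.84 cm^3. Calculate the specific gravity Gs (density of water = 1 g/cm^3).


Result: 2.688

Derivation:
Using Gs = m_s / (V_s * rho_w)
Since rho_w = 1 g/cm^3:
Gs = 107.1 / 39.84
Gs = 2.688


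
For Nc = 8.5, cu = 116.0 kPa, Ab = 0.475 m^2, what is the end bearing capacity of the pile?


Using Qb = Nc * cu * Ab
Qb = 8.5 * 116.0 * 0.475
Qb = 468.35 kN


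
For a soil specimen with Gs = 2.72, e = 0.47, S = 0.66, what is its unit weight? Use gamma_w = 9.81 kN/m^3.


Using gamma = gamma_w * (Gs + S*e) / (1 + e)
Numerator: Gs + S*e = 2.72 + 0.66*0.47 = 3.0302
Denominator: 1 + e = 1 + 0.47 = 1.47
gamma = 9.81 * 3.0302 / 1.47
gamma = 20.222 kN/m^3


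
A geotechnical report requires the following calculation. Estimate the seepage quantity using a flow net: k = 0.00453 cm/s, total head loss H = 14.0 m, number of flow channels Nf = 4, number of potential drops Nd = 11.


Convert k to m/s for unit consistency with H:
k = 0.00453 cm/s = 0.00453 / 100 m/s = 4.53e-05 m/s
Using q = k * H * Nf / Nd
Nf / Nd = 4 / 11 = 0.3636
q = 4.53e-05 * 14.0 * 0.3636
q = 0.0002306 m^3/s per m


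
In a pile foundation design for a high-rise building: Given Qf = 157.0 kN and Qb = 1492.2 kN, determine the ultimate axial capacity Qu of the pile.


Using Qu = Qf + Qb
Qu = 157.0 + 1492.2
Qu = 1649.2 kN


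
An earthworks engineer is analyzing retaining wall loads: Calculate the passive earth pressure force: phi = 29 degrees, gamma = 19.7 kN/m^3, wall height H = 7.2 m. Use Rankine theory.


Compute passive earth pressure coefficient:
Kp = tan^2(45 + phi/2) = tan^2(59.5) = 2.88206
Compute passive force:
Pp = 0.5 * Kp * gamma * H^2
Pp = 0.5 * 2.88206 * 19.7 * 7.2^2
Pp = 1471.65 kN/m
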